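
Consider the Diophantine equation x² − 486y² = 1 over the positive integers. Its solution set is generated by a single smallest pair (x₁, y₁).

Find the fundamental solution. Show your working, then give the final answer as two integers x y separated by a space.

√486 = [22; 22,44, …], period ℓ=2 (even) → k=1
a_0=22:  p_0=22·1+0=22,  q_0=22·0+1=1
a_1=22:  p_1=22·22+1=485,  q_1=22·1+0=22
(x₁, y₁) = (485, 22);  485² − 486·22² = 1 ✓

485 22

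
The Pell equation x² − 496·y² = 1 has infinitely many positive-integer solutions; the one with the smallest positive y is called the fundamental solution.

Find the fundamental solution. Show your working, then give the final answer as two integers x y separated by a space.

d=496: √d = [22; 3,1,2,4,1,…,1,3,44] (ℓ=16, even), read p_15/q_15
step 0: (22, 1)  from 22·(1,0) + (0,1)
step 1: (67, 3)  from 3·(22,1) + (1,0)
step 2: (89, 4)  from 1·(67,3) + (22,1)
step 3: (245, 11)  from 2·(89,4) + (67,3)
…
step 7: (6080, 273)  from 2·(2383,107) + (1314,59)
…
step 10: (49709, 2232)  from 1·(35166,1579) + (14543,653)
step 11: (84875, 3811)  from 1·(49709,2232) + (35166,1579)
step 12: (389209, 17476)  from 4·(84875,3811) + (49709,2232)
…
step 14: (1252502, 56239)  from 1·(863293,38763) + (389209,17476)
step 15: (4620799, 207480)  from 3·(1252502,56239) + (863293,38763)
fundamental: x₁=4620799, y₁=207480  (since 21351783398401 − 496·43047950400 = 1)

4620799 207480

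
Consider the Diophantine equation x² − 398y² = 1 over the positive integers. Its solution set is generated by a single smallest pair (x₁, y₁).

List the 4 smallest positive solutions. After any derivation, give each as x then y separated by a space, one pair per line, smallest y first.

399 20
318401 15960
254083599 12736060
202758393601 10163359920

[19; 1,18,1,38] for √398; ℓ=4 ⇒ convergent index 3
a_0=19:  p_0=19·1+0=19,  q_0=19·0+1=1
a_1=1:  p_1=1·19+1=20,  q_1=1·1+0=1
a_2=18:  p_2=18·20+19=379,  q_2=18·1+1=19
a_3=1:  p_3=1·379+20=399,  q_3=1·19+1=20
→ (399, 20).  Check: 399²=159201, 398·20²=159200, difference 1.
(x_2, y_2) = (399·399 + 398·20·20, 399·20 + 20·399) = (318401, 15960)
(x_3, y_3) = (399·318401 + 398·20·15960, 399·15960 + 20·318401) = (254083599, 12736060)
(x_4, y_4) = (399·254083599 + 398·20·12736060, 399·12736060 + 20·254083599) = (202758393601, 10163359920)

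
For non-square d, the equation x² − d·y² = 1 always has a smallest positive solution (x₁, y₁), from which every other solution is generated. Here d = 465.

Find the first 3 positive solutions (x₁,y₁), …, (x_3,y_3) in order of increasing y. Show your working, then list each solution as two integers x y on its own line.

15871 736
503777281 23362112
15990898437631 741560158368

d=465: √d = [21; 1,1,3,2,2,2,3,1,1,42] (ℓ=10, even), read p_9/q_9
i=0: a=21 ⇒ p=21, q=1
…
i=2: a=1 ⇒ p=43, q=2
i=3: a=3 ⇒ p=151, q=7
i=4: a=2 ⇒ p=345, q=16
i=5: a=2 ⇒ p=841, q=39
…
i=7: a=3 ⇒ p=6922, q=321
i=8: a=1 ⇒ p=8949, q=415
i=9: a=1 ⇒ p=15871, q=736
fundamental: x₁=15871, y₁=736  (since 251888641 − 465·541696 = 1)
(15871+736√465)^2 = 503777281 + 23362112√465
(15871+736√465)^3 = 15990898437631 + 741560158368√465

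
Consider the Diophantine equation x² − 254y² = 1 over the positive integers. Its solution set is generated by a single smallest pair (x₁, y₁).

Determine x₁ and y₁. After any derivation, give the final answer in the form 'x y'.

255 16

√254 → a₀=15, period (1,14,1,30); ℓ=4 even so k=3
i=0: a=15 ⇒ p=15, q=1
i=1: a=1 ⇒ p=16, q=1
i=2: a=14 ⇒ p=239, q=15
i=3: a=1 ⇒ p=255, q=16
→ (255, 16).  Check: 255²=65025, 254·16²=65024, difference 1.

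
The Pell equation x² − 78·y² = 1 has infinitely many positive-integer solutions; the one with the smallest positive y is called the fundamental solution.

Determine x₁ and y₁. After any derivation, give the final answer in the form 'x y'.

53 6

[8; 1,4,1,16] for √78; ℓ=4 ⇒ convergent index 3
a_0=8:  p_0=8·1+0=8,  q_0=8·0+1=1
…
a_2=4:  p_2=4·9+8=44,  q_2=4·1+1=5
a_3=1:  p_3=1·44+9=53,  q_3=1·5+1=6
(x₁, y₁) = (53, 6);  53² − 78·6² = 1 ✓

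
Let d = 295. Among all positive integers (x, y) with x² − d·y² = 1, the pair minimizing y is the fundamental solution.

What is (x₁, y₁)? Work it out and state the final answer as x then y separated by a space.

[17; 5,1,2,3,2,6,2,3,2,1,5,34] for √295; ℓ=12 ⇒ convergent index 11
i=0: a=17 ⇒ p=17, q=1
i=1: a=5 ⇒ p=86, q=5
i=2: a=1 ⇒ p=103, q=6
…
i=5: a=2 ⇒ p=2250, q=131
…
i=7: a=2 ⇒ p=31208, q=1817
…
i=9: a=2 ⇒ p=247414, q=14405
i=10: a=1 ⇒ p=355517, q=20699
i=11: a=5 ⇒ p=2024999, q=117900
→ (2024999, 117900).  Check: 2024999²=4100620950001, 295·117900²=4100620950000, difference 1.

2024999 117900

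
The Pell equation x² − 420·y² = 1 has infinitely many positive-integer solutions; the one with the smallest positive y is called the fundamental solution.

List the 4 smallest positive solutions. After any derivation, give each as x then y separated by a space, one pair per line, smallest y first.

41 2
3361 164
275561 13446
22592641 1102408

√420 = [20; 2,40, …], period ℓ=2 (even) → k=1
a_0=20:  p_0=20·1+0=20,  q_0=20·0+1=1
a_1=2:  p_1=2·20+1=41,  q_1=2·1+0=2
(x₁, y₁) = (41, 2);  41² − 420·2² = 1 ✓
(x_2, y_2) = (41·41 + 420·2·2, 41·2 + 2·41) = (3361, 164)
(x_3, y_3) = (41·3361 + 420·2·164, 41·164 + 2·3361) = (275561, 13446)
(x_4, y_4) = (41·275561 + 420·2·13446, 41·13446 + 2·275561) = (22592641, 1102408)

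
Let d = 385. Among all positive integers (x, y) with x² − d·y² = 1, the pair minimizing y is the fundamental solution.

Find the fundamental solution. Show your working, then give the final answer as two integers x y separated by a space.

√385 → a₀=19, period (1,1,1,1,1,…,1,1,38); ℓ=16 even so k=15
step 0: (19, 1)  from 19·(1,0) + (0,1)
step 1: (20, 1)  from 1·(19,1) + (1,0)
step 2: (39, 2)  from 1·(20,1) + (19,1)
step 3: (59, 3)  from 1·(39,2) + (20,1)
step 4: (98, 5)  from 1·(59,3) + (39,2)
step 5: (157, 8)  from 1·(98,5) + (59,3)
step 6: (569, 29)  from 3·(157,8) + (98,5)
step 7: (726, 37)  from 1·(569,29) + (157,8)
step 8: (2021, 103)  from 2·(726,37) + (569,29)
step 9: (2747, 140)  from 1·(2021,103) + (726,37)
…
step 11: (13009, 663)  from 1·(10262,523) + (2747,140)
…
step 13: (36280, 1849)  from 1·(23271,1186) + (13009,663)
step 14: (59551, 3035)  from 1·(36280,1849) + (23271,1186)
step 15: (95831, 4884)  from 1·(59551,3035) + (36280,1849)
(x₁, y₁) = (95831, 4884);  95831² − 385·4884² = 1 ✓

95831 4884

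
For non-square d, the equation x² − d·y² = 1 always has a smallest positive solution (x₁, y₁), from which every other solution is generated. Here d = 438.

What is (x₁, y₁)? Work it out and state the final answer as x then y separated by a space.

293 14

√438 → a₀=20, period (1,12,1,40); ℓ=4 even so k=3
a_0=20:  p_0=20·1+0=20,  q_0=20·0+1=1
a_1=1:  p_1=1·20+1=21,  q_1=1·1+0=1
a_2=12:  p_2=12·21+20=272,  q_2=12·1+1=13
a_3=1:  p_3=1·272+21=293,  q_3=1·13+1=14
(x₁, y₁) = (293, 14);  293² − 438·14² = 1 ✓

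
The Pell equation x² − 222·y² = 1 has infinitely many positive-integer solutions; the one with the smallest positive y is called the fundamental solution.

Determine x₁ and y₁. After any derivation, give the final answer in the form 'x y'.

√222 → a₀=14, period (1,8,1,28); ℓ=4 even so k=3
k=0  a_k=14  p_k/q_k = 14/1
k=1  a_k=1  p_k/q_k = 15/1
k=2  a_k=8  p_k/q_k = 134/9
k=3  a_k=1  p_k/q_k = 149/10
fundamental: x₁=149, y₁=10  (since 22201 − 222·100 = 1)

149 10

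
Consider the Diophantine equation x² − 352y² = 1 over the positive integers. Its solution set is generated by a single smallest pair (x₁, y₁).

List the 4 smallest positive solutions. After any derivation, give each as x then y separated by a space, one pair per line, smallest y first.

77617 4137
12048797377 642203058
1870383011943601 99691749501435
290347036464004160257 15475549041463557732

√352 → a₀=18, period (1,3,5,9,5,3,1,36); ℓ=8 even so k=7
k=0  a_k=18  p_k/q_k = 18/1
…
k=3  a_k=5  p_k/q_k = 394/21
…
k=5  a_k=5  p_k/q_k = 18499/986
k=6  a_k=3  p_k/q_k = 59118/3151
k=7  a_k=1  p_k/q_k = 77617/4137
→ (77617, 4137).  Check: 77617²=6024398689, 352·4137²=6024398688, difference 1.
n=2: (77617,4137)∘(77617,4137) = (77617·77617+352·4137·4137, 77617·4137+4137·77617) = (12048797377,642203058)
n=3: (12048797377,642203058)∘(77617,4137) = (77617·12048797377+352·4137·642203058, 77617·642203058+4137·12048797377) = (1870383011943601,99691749501435)
n=4: (1870383011943601,99691749501435)∘(77617,4137) = (77617·1870383011943601+352·4137·99691749501435, 77617·99691749501435+4137·1870383011943601) = (290347036464004160257,15475549041463557732)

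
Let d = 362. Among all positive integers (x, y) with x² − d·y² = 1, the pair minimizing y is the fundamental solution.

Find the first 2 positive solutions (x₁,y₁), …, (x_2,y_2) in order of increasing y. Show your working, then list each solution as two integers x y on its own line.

d=362: √d = [19; 38] (ℓ=1, odd), read p_1/q_1
k=0  a_k=19  p_k/q_k = 19/1
k=1  a_k=38  p_k/q_k = 723/38
→ (723, 38).  Check: 723²=522729, 362·38²=522728, difference 1.
(723+38√362)^2 = 1045457 + 54948√362

723 38
1045457 54948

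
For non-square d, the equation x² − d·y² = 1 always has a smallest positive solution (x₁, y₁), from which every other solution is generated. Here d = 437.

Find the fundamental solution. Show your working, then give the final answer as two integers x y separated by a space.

[20; 1,9,2,9,1,40] for √437; ℓ=6 ⇒ convergent index 5
i=0: a=20 ⇒ p=20, q=1
i=1: a=1 ⇒ p=21, q=1
…
i=4: a=9 ⇒ p=4160, q=199
i=5: a=1 ⇒ p=4599, q=220
fundamental: x₁=4599, y₁=220  (since 21150801 − 437·48400 = 1)

4599 220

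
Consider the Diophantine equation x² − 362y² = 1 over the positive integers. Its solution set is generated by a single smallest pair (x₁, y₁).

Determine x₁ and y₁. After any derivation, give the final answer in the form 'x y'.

√362 → a₀=19, period (38); ℓ=1 odd so k=1
k=0  a_k=19  p_k/q_k = 19/1
k=1  a_k=38  p_k/q_k = 723/38
(x₁, y₁) = (723, 38);  723² − 362·38² = 1 ✓

723 38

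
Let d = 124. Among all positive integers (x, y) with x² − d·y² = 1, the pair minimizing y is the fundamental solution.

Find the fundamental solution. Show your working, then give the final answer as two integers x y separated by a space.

d=124: √d = [11; 7,2,1,1,1,…,2,7,22] (ℓ=16, even), read p_15/q_15
k=0  a_k=11  p_k/q_k = 11/1
…
k=2  a_k=2  p_k/q_k = 167/15
…
k=4  a_k=1  p_k/q_k = 412/37
…
k=6  a_k=3  p_k/q_k = 2383/214
k=7  a_k=1  p_k/q_k = 3040/273
k=8  a_k=4  p_k/q_k = 14543/1306
…
k=11  a_k=1  p_k/q_k = 84875/7622
…
k=14  a_k=2  p_k/q_k = 626251/56239
k=15  a_k=7  p_k/q_k = 4620799/414960
→ (4620799, 414960).  Check: 4620799²=21351783398401, 124·414960²=21351783398400, difference 1.

4620799 414960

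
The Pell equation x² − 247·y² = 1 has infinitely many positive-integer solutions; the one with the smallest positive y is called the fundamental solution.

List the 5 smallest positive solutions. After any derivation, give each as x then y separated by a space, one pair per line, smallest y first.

85292 5427
14549450527 925759368
2481903468612476 157919736025485
423373021275241155457 26938580249245573872
72220663458733833793864412 4595290773079387237355763

√247 → a₀=15, period (1,2,1,1,9,1,9,1,1,2,1,30); ℓ=12 even so k=11
a_0=15:  p_0=15·1+0=15,  q_0=15·0+1=1
a_1=1:  p_1=1·15+1=16,  q_1=1·1+0=1
a_2=2:  p_2=2·16+15=47,  q_2=2·1+1=3
a_3=1:  p_3=1·47+16=63,  q_3=1·3+1=4
a_4=1:  p_4=1·63+47=110,  q_4=1·4+3=7
a_5=9:  p_5=9·110+63=1053,  q_5=9·7+4=67
a_6=1:  p_6=1·1053+110=1163,  q_6=1·67+7=74
…
a_9=1:  p_9=1·12683+11520=24203,  q_9=1·807+733=1540
a_10=2:  p_10=2·24203+12683=61089,  q_10=2·1540+807=3887
a_11=1:  p_11=1·61089+24203=85292,  q_11=1·3887+1540=5427
(x₁, y₁) = (85292, 5427);  85292² − 247·5427² = 1 ✓
n=2: (85292,5427)∘(85292,5427) = (85292·85292+247·5427·5427, 85292·5427+5427·85292) = (14549450527,925759368)
n=3: (14549450527,925759368)∘(85292,5427) = (85292·14549450527+247·5427·925759368, 85292·925759368+5427·14549450527) = (2481903468612476,157919736025485)
n=4: (2481903468612476,157919736025485)∘(85292,5427) = (85292·2481903468612476+247·5427·157919736025485, 85292·157919736025485+5427·2481903468612476) = (423373021275241155457,26938580249245573872)
n=5: (423373021275241155457,26938580249245573872)∘(85292,5427) = (85292·423373021275241155457+247·5427·26938580249245573872, 85292·26938580249245573872+5427·423373021275241155457) = (72220663458733833793864412,4595290773079387237355763)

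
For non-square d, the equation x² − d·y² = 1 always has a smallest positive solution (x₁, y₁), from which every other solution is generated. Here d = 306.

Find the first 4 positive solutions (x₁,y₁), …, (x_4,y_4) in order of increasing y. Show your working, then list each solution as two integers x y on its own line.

√306 = [17; 2,34, …], period ℓ=2 (even) → k=1
k=0  a_k=17  p_k/q_k = 17/1
k=1  a_k=2  p_k/q_k = 35/2
(x₁, y₁) = (35, 2);  35² − 306·2² = 1 ✓
n=2: (35,2)∘(35,2) = (35·35+306·2·2, 35·2+2·35) = (2449,140)
n=3: (2449,140)∘(35,2) = (35·2449+306·2·140, 35·140+2·2449) = (171395,9798)
n=4: (171395,9798)∘(35,2) = (35·171395+306·2·9798, 35·9798+2·171395) = (11995201,685720)

35 2
2449 140
171395 9798
11995201 685720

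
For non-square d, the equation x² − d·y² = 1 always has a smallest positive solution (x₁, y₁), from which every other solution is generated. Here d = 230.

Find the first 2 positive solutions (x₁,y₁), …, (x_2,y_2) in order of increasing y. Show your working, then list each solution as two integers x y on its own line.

91 6
16561 1092

√230 = [15; 6,30, …], period ℓ=2 (even) → k=1
step 0: (15, 1)  from 15·(1,0) + (0,1)
step 1: (91, 6)  from 6·(15,1) + (1,0)
→ (91, 6).  Check: 91²=8281, 230·6²=8280, difference 1.
n=2: (91,6)∘(91,6) = (91·91+230·6·6, 91·6+6·91) = (16561,1092)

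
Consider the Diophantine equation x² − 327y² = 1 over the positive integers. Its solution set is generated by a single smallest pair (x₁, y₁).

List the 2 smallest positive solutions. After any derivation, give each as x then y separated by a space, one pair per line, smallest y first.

[18; 12,36] for √327; ℓ=2 ⇒ convergent index 1
k=0  a_k=18  p_k/q_k = 18/1
k=1  a_k=12  p_k/q_k = 217/12
→ (217, 12).  Check: 217²=47089, 327·12²=47088, difference 1.
(217+12√327)^2 = 94177 + 5208√327

217 12
94177 5208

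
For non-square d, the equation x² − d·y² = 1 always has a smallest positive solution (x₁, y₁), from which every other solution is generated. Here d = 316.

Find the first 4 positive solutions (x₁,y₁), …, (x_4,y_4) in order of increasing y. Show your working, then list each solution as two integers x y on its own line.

12799 720
327628801 18430560
8386642035199 471785474160
214681262489395201 12076764549117120

√316 = [17; 1,3,2,8,2,3,1,34, …], period ℓ=8 (even) → k=7
a_0=17:  p_0=17·1+0=17,  q_0=17·0+1=1
a_1=1:  p_1=1·17+1=18,  q_1=1·1+0=1
a_2=3:  p_2=3·18+17=71,  q_2=3·1+1=4
…
a_4=8:  p_4=8·160+71=1351,  q_4=8·9+4=76
a_5=2:  p_5=2·1351+160=2862,  q_5=2·76+9=161
a_6=3:  p_6=3·2862+1351=9937,  q_6=3·161+76=559
a_7=1:  p_7=1·9937+2862=12799,  q_7=1·559+161=720
(x₁, y₁) = (12799, 720);  12799² − 316·720² = 1 ✓
k=2:  x_2 = 12799·12799+316·720·720 = 327628801,  y_2 = 12799·720+720·12799 = 18430560
k=3:  x_3 = 12799·327628801+316·720·18430560 = 8386642035199,  y_3 = 12799·18430560+720·327628801 = 471785474160
k=4:  x_4 = 12799·8386642035199+316·720·471785474160 = 214681262489395201,  y_4 = 12799·471785474160+720·8386642035199 = 12076764549117120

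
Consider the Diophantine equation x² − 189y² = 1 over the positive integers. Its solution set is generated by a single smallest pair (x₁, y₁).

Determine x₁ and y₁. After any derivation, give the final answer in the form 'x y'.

√189 → a₀=13, period (1,2,1,26); ℓ=4 even so k=3
i=0: a=13 ⇒ p=13, q=1
i=1: a=1 ⇒ p=14, q=1
i=2: a=2 ⇒ p=41, q=3
i=3: a=1 ⇒ p=55, q=4
fundamental: x₁=55, y₁=4  (since 3025 − 189·16 = 1)

55 4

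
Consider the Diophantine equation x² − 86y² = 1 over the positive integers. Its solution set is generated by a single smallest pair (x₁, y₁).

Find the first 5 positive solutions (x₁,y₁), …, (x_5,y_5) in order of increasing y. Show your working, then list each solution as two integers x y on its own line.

√86 = [9; 3,1,1,1,8,1,1,1,3,18, …], period ℓ=10 (even) → k=9
step 0: (9, 1)  from 9·(1,0) + (0,1)
…
step 2: (37, 4)  from 1·(28,3) + (9,1)
step 3: (65, 7)  from 1·(37,4) + (28,3)
…
step 7: (1864, 201)  from 1·(983,106) + (881,95)
step 8: (2847, 307)  from 1·(1864,201) + (983,106)
step 9: (10405, 1122)  from 3·(2847,307) + (1864,201)
fundamental: x₁=10405, y₁=1122  (since 108264025 − 86·1258884 = 1)
(x_2, y_2) = (10405·10405 + 86·1122·1122, 10405·1122 + 1122·10405) = (216528049, 23348820)
(x_3, y_3) = (10405·216528049 + 86·1122·23348820, 10405·23348820 + 1122·216528049) = (4505948689285, 485888943078)
(x_4, y_4) = (10405·4505948689285 + 86·1122·485888943078, 10405·485888943078 + 1122·4505948689285) = (93768792007492801, 10111348882104360)
(x_5, y_5) = (10405·93768792007492801 + 86·1122·10111348882104360, 10405·10111348882104360 + 1122·93768792007492801) = (1951328557169976499525, 210417169750702788522)

10405 1122
216528049 23348820
4505948689285 485888943078
93768792007492801 10111348882104360
1951328557169976499525 210417169750702788522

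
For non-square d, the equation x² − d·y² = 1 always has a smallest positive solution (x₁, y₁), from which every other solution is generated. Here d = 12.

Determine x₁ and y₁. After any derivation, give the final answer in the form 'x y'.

7 2

[3; 2,6] for √12; ℓ=2 ⇒ convergent index 1
i=0: a=3 ⇒ p=3, q=1
i=1: a=2 ⇒ p=7, q=2
→ (7, 2).  Check: 7²=49, 12·2²=48, difference 1.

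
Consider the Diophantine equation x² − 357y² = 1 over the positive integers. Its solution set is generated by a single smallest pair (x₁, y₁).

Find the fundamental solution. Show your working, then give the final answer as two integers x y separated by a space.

[18; 1,8,2,8,1,36] for √357; ℓ=6 ⇒ convergent index 5
k=0  a_k=18  p_k/q_k = 18/1
k=1  a_k=1  p_k/q_k = 19/1
k=2  a_k=8  p_k/q_k = 170/9
k=3  a_k=2  p_k/q_k = 359/19
k=4  a_k=8  p_k/q_k = 3042/161
k=5  a_k=1  p_k/q_k = 3401/180
→ (3401, 180).  Check: 3401²=11566801, 357·180²=11566800, difference 1.

3401 180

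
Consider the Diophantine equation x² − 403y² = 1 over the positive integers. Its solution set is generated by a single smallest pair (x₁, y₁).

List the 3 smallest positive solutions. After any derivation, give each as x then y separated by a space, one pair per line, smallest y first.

669878 33369
897473069767 44706317964
1202394930058086974 59895557730143415

d=403: √d = [20; 13,2,1,3,1,3,1,2,13,40] (ℓ=10, even), read p_9/q_9
a_0=20:  p_0=20·1+0=20,  q_0=20·0+1=1
…
a_3=1:  p_3=1·542+261=803,  q_3=1·27+13=40
a_4=3:  p_4=3·803+542=2951,  q_4=3·40+27=147
…
a_8=2:  p_8=2·17967+14213=50147,  q_8=2·895+708=2498
a_9=13:  p_9=13·50147+17967=669878,  q_9=13·2498+895=33369
→ (669878, 33369).  Check: 669878²=448736534884, 403·33369²=448736534883, difference 1.
(669878+33369√403)^2 = 897473069767 + 44706317964√403
(669878+33369√403)^3 = 1202394930058086974 + 59895557730143415√403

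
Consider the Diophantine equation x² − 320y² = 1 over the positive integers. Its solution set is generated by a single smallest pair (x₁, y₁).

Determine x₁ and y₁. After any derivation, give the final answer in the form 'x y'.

√320 → a₀=17, period (1,7,1,34); ℓ=4 even so k=3
k=0  a_k=17  p_k/q_k = 17/1
…
k=2  a_k=7  p_k/q_k = 143/8
k=3  a_k=1  p_k/q_k = 161/9
fundamental: x₁=161, y₁=9  (since 25921 − 320·81 = 1)

161 9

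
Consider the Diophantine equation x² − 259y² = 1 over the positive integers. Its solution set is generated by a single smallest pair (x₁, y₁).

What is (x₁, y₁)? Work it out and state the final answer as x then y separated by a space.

847225 52644

d=259: √d = [16; 10,1,2,3,4,3,2,1,10,32] (ℓ=10, even), read p_9/q_9
a_0=16:  p_0=16·1+0=16,  q_0=16·0+1=1
a_1=10:  p_1=10·16+1=161,  q_1=10·1+0=10
…
a_3=2:  p_3=2·177+161=515,  q_3=2·11+10=32
…
a_7=2:  p_7=2·23931+7403=55265,  q_7=2·1487+460=3434
a_8=1:  p_8=1·55265+23931=79196,  q_8=1·3434+1487=4921
a_9=10:  p_9=10·79196+55265=847225,  q_9=10·4921+3434=52644
→ (847225, 52644).  Check: 847225²=717790200625, 259·52644²=717790200624, difference 1.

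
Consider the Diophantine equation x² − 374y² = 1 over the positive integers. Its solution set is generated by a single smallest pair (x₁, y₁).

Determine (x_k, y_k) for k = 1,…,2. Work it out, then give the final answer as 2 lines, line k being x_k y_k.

[19; 2,1,18,1,2,38] for √374; ℓ=6 ⇒ convergent index 5
k=0  a_k=19  p_k/q_k = 19/1
…
k=4  a_k=1  p_k/q_k = 1141/59
k=5  a_k=2  p_k/q_k = 3365/174
→ (3365, 174).  Check: 3365²=11323225, 374·174²=11323224, difference 1.
n=2: (3365,174)∘(3365,174) = (3365·3365+374·174·174, 3365·174+174·3365) = (22646449,1171020)

3365 174
22646449 1171020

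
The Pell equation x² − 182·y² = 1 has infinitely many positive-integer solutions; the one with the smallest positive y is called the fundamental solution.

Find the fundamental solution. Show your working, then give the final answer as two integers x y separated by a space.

d=182: √d = [13; 2,26] (ℓ=2, even), read p_1/q_1
k=0  a_k=13  p_k/q_k = 13/1
k=1  a_k=2  p_k/q_k = 27/2
(x₁, y₁) = (27, 2);  27² − 182·2² = 1 ✓

27 2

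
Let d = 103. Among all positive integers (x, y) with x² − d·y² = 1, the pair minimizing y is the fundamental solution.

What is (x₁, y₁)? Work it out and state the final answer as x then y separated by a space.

227528 22419

d=103: √d = [10; 6,1,2,1,1,9,1,1,2,1,6,20] (ℓ=12, even), read p_11/q_11
step 0: (10, 1)  from 10·(1,0) + (0,1)
step 1: (61, 6)  from 6·(10,1) + (1,0)
…
step 3: (203, 20)  from 2·(71,7) + (61,6)
step 4: (274, 27)  from 1·(203,20) + (71,7)
step 5: (477, 47)  from 1·(274,27) + (203,20)
step 6: (4567, 450)  from 9·(477,47) + (274,27)
step 7: (5044, 497)  from 1·(4567,450) + (477,47)
step 8: (9611, 947)  from 1·(5044,497) + (4567,450)
step 9: (24266, 2391)  from 2·(9611,947) + (5044,497)
step 10: (33877, 3338)  from 1·(24266,2391) + (9611,947)
step 11: (227528, 22419)  from 6·(33877,3338) + (24266,2391)
→ (227528, 22419).  Check: 227528²=51768990784, 103·22419²=51768990783, difference 1.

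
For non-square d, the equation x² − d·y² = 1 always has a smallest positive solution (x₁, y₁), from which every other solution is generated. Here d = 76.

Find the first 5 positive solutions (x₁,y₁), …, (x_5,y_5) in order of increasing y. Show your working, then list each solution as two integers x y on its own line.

57799 6630
6681448801 766414740
772362118440199 88596011107890
89283516160768675201 10241521691283453480
10320995900380175197444999 1183899424380388644273150

√76 → a₀=8, period (1,2,1,1,5,4,5,1,1,2,1,16); ℓ=12 even so k=11
a_0=8:  p_0=8·1+0=8,  q_0=8·0+1=1
a_1=1:  p_1=1·8+1=9,  q_1=1·1+0=1
…
a_4=1:  p_4=1·35+26=61,  q_4=1·4+3=7
a_5=5:  p_5=5·61+35=340,  q_5=5·7+4=39
a_6=4:  p_6=4·340+61=1421,  q_6=4·39+7=163
a_7=5:  p_7=5·1421+340=7445,  q_7=5·163+39=854
a_8=1:  p_8=1·7445+1421=8866,  q_8=1·854+163=1017
a_9=1:  p_9=1·8866+7445=16311,  q_9=1·1017+854=1871
a_10=2:  p_10=2·16311+8866=41488,  q_10=2·1871+1017=4759
a_11=1:  p_11=1·41488+16311=57799,  q_11=1·4759+1871=6630
→ (57799, 6630).  Check: 57799²=3340724401, 76·6630²=3340724400, difference 1.
n=2: (57799,6630)∘(57799,6630) = (57799·57799+76·6630·6630, 57799·6630+6630·57799) = (6681448801,766414740)
n=3: (6681448801,766414740)∘(57799,6630) = (57799·6681448801+76·6630·766414740, 57799·766414740+6630·6681448801) = (772362118440199,88596011107890)
n=4: (772362118440199,88596011107890)∘(57799,6630) = (57799·772362118440199+76·6630·88596011107890, 57799·88596011107890+6630·772362118440199) = (89283516160768675201,10241521691283453480)
n=5: (89283516160768675201,10241521691283453480)∘(57799,6630) = (57799·89283516160768675201+76·6630·10241521691283453480, 57799·10241521691283453480+6630·89283516160768675201) = (10320995900380175197444999,1183899424380388644273150)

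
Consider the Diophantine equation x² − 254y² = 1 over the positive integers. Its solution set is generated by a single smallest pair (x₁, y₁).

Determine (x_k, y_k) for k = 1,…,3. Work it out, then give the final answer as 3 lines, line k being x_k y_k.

255 16
130049 8160
66324735 4161584

[15; 1,14,1,30] for √254; ℓ=4 ⇒ convergent index 3
step 0: (15, 1)  from 15·(1,0) + (0,1)
…
step 2: (239, 15)  from 14·(16,1) + (15,1)
step 3: (255, 16)  from 1·(239,15) + (16,1)
(x₁, y₁) = (255, 16);  255² − 254·16² = 1 ✓
k=2:  x_2 = 255·255+254·16·16 = 130049,  y_2 = 255·16+16·255 = 8160
k=3:  x_3 = 255·130049+254·16·8160 = 66324735,  y_3 = 255·8160+16·130049 = 4161584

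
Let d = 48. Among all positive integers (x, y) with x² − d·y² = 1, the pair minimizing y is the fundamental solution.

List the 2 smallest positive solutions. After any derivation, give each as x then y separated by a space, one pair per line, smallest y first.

d=48: √d = [6; 1,12] (ℓ=2, even), read p_1/q_1
i=0: a=6 ⇒ p=6, q=1
i=1: a=1 ⇒ p=7, q=1
→ (7, 1).  Check: 7²=49, 48·1²=48, difference 1.
n=2: (7,1)∘(7,1) = (7·7+48·1·1, 7·1+1·7) = (97,14)

7 1
97 14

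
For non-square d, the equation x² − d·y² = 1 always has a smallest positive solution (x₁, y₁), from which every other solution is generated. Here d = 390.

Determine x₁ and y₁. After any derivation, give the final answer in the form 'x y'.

√390 → a₀=19, period (1,2,1,38); ℓ=4 even so k=3
a_0=19:  p_0=19·1+0=19,  q_0=19·0+1=1
…
a_2=2:  p_2=2·20+19=59,  q_2=2·1+1=3
a_3=1:  p_3=1·59+20=79,  q_3=1·3+1=4
(x₁, y₁) = (79, 4);  79² − 390·4² = 1 ✓

79 4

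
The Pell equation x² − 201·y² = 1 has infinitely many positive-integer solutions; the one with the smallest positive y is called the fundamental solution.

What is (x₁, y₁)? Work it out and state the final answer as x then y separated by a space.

√201 = [14; 5,1,1,1,2,…,1,5,28, …], period ℓ=14 (even) → k=13
i=0: a=14 ⇒ p=14, q=1
…
i=9: a=2 ⇒ p=24768, q=1747
i=10: a=1 ⇒ p=33317, q=2350
…
i=12: a=1 ⇒ p=91402, q=6447
i=13: a=5 ⇒ p=515095, q=36332
fundamental: x₁=515095, y₁=36332  (since 265322859025 − 201·1320014224 = 1)

515095 36332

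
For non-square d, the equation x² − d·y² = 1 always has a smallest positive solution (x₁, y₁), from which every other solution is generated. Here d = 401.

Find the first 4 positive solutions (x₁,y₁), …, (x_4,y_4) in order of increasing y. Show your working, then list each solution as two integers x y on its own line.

801 40
1283201 64080
2055687201 102656120
3293209612801 164455040160

[20; 40] for √401; ℓ=1 ⇒ convergent index 1
step 0: (20, 1)  from 20·(1,0) + (0,1)
step 1: (801, 40)  from 40·(20,1) + (1,0)
(x₁, y₁) = (801, 40);  801² − 401·40² = 1 ✓
k=2:  x_2 = 801·801+401·40·40 = 1283201,  y_2 = 801·40+40·801 = 64080
k=3:  x_3 = 801·1283201+401·40·64080 = 2055687201,  y_3 = 801·64080+40·1283201 = 102656120
k=4:  x_4 = 801·2055687201+401·40·102656120 = 3293209612801,  y_4 = 801·102656120+40·2055687201 = 164455040160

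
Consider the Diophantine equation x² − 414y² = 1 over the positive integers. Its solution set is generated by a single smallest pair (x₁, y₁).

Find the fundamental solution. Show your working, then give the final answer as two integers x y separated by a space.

√414 = [20; 2,1,7,2,7,1,2,40, …], period ℓ=8 (even) → k=7
step 0: (20, 1)  from 20·(1,0) + (0,1)
…
step 2: (61, 3)  from 1·(41,2) + (20,1)
…
step 4: (997, 49)  from 2·(468,23) + (61,3)
…
step 6: (8444, 415)  from 1·(7447,366) + (997,49)
step 7: (24335, 1196)  from 2·(8444,415) + (7447,366)
→ (24335, 1196).  Check: 24335²=592192225, 414·1196²=592192224, difference 1.

24335 1196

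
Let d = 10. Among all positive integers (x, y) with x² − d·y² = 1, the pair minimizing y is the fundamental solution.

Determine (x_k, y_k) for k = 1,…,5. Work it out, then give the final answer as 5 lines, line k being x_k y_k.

√10 → a₀=3, period (6); ℓ=1 odd so k=1
k=0  a_k=3  p_k/q_k = 3/1
k=1  a_k=6  p_k/q_k = 19/6
→ (19, 6).  Check: 19²=361, 10·6²=360, difference 1.
n=2: (19,6)∘(19,6) = (19·19+10·6·6, 19·6+6·19) = (721,228)
n=3: (721,228)∘(19,6) = (19·721+10·6·228, 19·228+6·721) = (27379,8658)
n=4: (27379,8658)∘(19,6) = (19·27379+10·6·8658, 19·8658+6·27379) = (1039681,328776)
n=5: (1039681,328776)∘(19,6) = (19·1039681+10·6·328776, 19·328776+6·1039681) = (39480499,12484830)

19 6
721 228
27379 8658
1039681 328776
39480499 12484830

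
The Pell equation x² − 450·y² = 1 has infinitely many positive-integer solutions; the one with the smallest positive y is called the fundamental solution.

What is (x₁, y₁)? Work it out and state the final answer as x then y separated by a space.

19601 924

[21; 4,1,2,4,2,1,4,42] for √450; ℓ=8 ⇒ convergent index 7
step 0: (21, 1)  from 21·(1,0) + (0,1)
step 1: (85, 4)  from 4·(21,1) + (1,0)
step 2: (106, 5)  from 1·(85,4) + (21,1)
step 3: (297, 14)  from 2·(106,5) + (85,4)
step 4: (1294, 61)  from 4·(297,14) + (106,5)
step 5: (2885, 136)  from 2·(1294,61) + (297,14)
step 6: (4179, 197)  from 1·(2885,136) + (1294,61)
step 7: (19601, 924)  from 4·(4179,197) + (2885,136)
→ (19601, 924).  Check: 19601²=384199201, 450·924²=384199200, difference 1.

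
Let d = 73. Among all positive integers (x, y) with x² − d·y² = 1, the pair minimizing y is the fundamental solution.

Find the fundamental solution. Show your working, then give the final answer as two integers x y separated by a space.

√73 = [8; 1,1,5,5,1,1,16, …], period ℓ=7 (odd) → k=13
k=0  a_k=8  p_k/q_k = 8/1
…
k=2  a_k=1  p_k/q_k = 17/2
k=3  a_k=5  p_k/q_k = 94/11
k=4  a_k=5  p_k/q_k = 487/57
k=5  a_k=1  p_k/q_k = 581/68
k=6  a_k=1  p_k/q_k = 1068/125
k=7  a_k=16  p_k/q_k = 17669/2068
…
k=9  a_k=1  p_k/q_k = 36406/4261
k=10  a_k=5  p_k/q_k = 200767/23498
k=11  a_k=5  p_k/q_k = 1040241/121751
k=12  a_k=1  p_k/q_k = 1241008/145249
k=13  a_k=1  p_k/q_k = 2281249/267000
→ (2281249, 267000).  Check: 2281249²=5204097000001, 73·267000²=5204097000000, difference 1.

2281249 267000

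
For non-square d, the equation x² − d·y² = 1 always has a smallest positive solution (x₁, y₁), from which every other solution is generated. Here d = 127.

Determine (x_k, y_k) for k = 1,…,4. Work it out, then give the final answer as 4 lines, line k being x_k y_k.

4730624 419775
44757606858751 3971595379200
423462818377139450624 37576248838264821825
4006486743445029115330560001 355518209168531397366758400

d=127: √d = [11; 3,1,2,2,7,11,7,2,2,1,3,22] (ℓ=12, even), read p_11/q_11
a_0=11:  p_0=11·1+0=11,  q_0=11·0+1=1
a_1=3:  p_1=3·11+1=34,  q_1=3·1+0=3
a_2=1:  p_2=1·34+11=45,  q_2=1·3+1=4
a_3=2:  p_3=2·45+34=124,  q_3=2·4+3=11
a_4=2:  p_4=2·124+45=293,  q_4=2·11+4=26
a_5=7:  p_5=7·293+124=2175,  q_5=7·26+11=193
a_6=11:  p_6=11·2175+293=24218,  q_6=11·193+26=2149
a_7=7:  p_7=7·24218+2175=171701,  q_7=7·2149+193=15236
a_8=2:  p_8=2·171701+24218=367620,  q_8=2·15236+2149=32621
…
a_10=1:  p_10=1·906941+367620=1274561,  q_10=1·80478+32621=113099
a_11=3:  p_11=3·1274561+906941=4730624,  q_11=3·113099+80478=419775
fundamental: x₁=4730624, y₁=419775  (since 22378803429376 − 127·176211050625 = 1)
k=2:  x_2 = 4730624·4730624+127·419775·419775 = 44757606858751,  y_2 = 4730624·419775+419775·4730624 = 3971595379200
k=3:  x_3 = 4730624·44757606858751+127·419775·3971595379200 = 423462818377139450624,  y_3 = 4730624·3971595379200+419775·44757606858751 = 37576248838264821825
k=4:  x_4 = 4730624·423462818377139450624+127·419775·37576248838264821825 = 4006486743445029115330560001,  y_4 = 4730624·37576248838264821825+419775·423462818377139450624 = 355518209168531397366758400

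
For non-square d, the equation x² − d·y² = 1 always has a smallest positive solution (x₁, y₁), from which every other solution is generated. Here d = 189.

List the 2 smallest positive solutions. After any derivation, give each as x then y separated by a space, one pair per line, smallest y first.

55 4
6049 440

√189 = [13; 1,2,1,26, …], period ℓ=4 (even) → k=3
step 0: (13, 1)  from 13·(1,0) + (0,1)
step 1: (14, 1)  from 1·(13,1) + (1,0)
step 2: (41, 3)  from 2·(14,1) + (13,1)
step 3: (55, 4)  from 1·(41,3) + (14,1)
(x₁, y₁) = (55, 4);  55² − 189·4² = 1 ✓
(55+4√189)^2 = 6049 + 440√189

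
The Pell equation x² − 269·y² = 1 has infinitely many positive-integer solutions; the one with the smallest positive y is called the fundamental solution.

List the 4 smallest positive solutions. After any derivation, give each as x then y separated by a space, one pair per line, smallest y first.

13449 820
361751201 22056360
9730383791049 593271970460
261727862849884801 15957829439376720

[16; 2,2,32] for √269; ℓ=3 ⇒ convergent index 5
a_0=16:  p_0=16·1+0=16,  q_0=16·0+1=1
…
a_2=2:  p_2=2·33+16=82,  q_2=2·2+1=5
…
a_4=2:  p_4=2·2657+82=5396,  q_4=2·162+5=329
a_5=2:  p_5=2·5396+2657=13449,  q_5=2·329+162=820
(x₁, y₁) = (13449, 820);  13449² − 269·820² = 1 ✓
k=2:  x_2 = 13449·13449+269·820·820 = 361751201,  y_2 = 13449·820+820·13449 = 22056360
k=3:  x_3 = 13449·361751201+269·820·22056360 = 9730383791049,  y_3 = 13449·22056360+820·361751201 = 593271970460
k=4:  x_4 = 13449·9730383791049+269·820·593271970460 = 261727862849884801,  y_4 = 13449·593271970460+820·9730383791049 = 15957829439376720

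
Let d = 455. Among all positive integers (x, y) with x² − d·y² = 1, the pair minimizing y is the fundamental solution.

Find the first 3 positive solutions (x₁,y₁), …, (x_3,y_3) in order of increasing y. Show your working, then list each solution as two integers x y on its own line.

d=455: √d = [21; 3,42] (ℓ=2, even), read p_1/q_1
step 0: (21, 1)  from 21·(1,0) + (0,1)
step 1: (64, 3)  from 3·(21,1) + (1,0)
fundamental: x₁=64, y₁=3  (since 4096 − 455·9 = 1)
(64+3√455)^2 = 8191 + 384√455
(64+3√455)^3 = 1048384 + 49149√455

64 3
8191 384
1048384 49149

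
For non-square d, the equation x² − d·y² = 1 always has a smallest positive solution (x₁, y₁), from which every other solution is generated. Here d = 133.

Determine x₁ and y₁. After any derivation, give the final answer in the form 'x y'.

d=133: √d = [11; 1,1,7,5,1,…,1,1,22] (ℓ=16, even), read p_15/q_15
i=0: a=11 ⇒ p=11, q=1
i=1: a=1 ⇒ p=12, q=1
…
i=5: a=1 ⇒ p=1061, q=92
i=6: a=1 ⇒ p=1949, q=169
…
i=8: a=2 ⇒ p=7969, q=691
i=9: a=1 ⇒ p=10979, q=952
i=10: a=1 ⇒ p=18948, q=1643
i=11: a=1 ⇒ p=29927, q=2595
i=12: a=5 ⇒ p=168583, q=14618
i=13: a=7 ⇒ p=1210008, q=104921
i=14: a=1 ⇒ p=1378591, q=119539
i=15: a=1 ⇒ p=2588599, q=224460
→ (2588599, 224460).  Check: 2588599²=6700844782801, 133·224460²=6700844782800, difference 1.

2588599 224460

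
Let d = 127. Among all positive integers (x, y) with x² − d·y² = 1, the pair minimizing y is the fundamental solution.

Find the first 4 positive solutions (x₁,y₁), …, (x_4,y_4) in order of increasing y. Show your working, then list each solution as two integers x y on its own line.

4730624 419775
44757606858751 3971595379200
423462818377139450624 37576248838264821825
4006486743445029115330560001 355518209168531397366758400

√127 → a₀=11, period (3,1,2,2,7,11,7,2,2,1,3,22); ℓ=12 even so k=11
i=0: a=11 ⇒ p=11, q=1
…
i=2: a=1 ⇒ p=45, q=4
…
i=4: a=2 ⇒ p=293, q=26
…
i=7: a=7 ⇒ p=171701, q=15236
…
i=10: a=1 ⇒ p=1274561, q=113099
i=11: a=3 ⇒ p=4730624, q=419775
(x₁, y₁) = (4730624, 419775);  4730624² − 127·419775² = 1 ✓
k=2:  x_2 = 4730624·4730624+127·419775·419775 = 44757606858751,  y_2 = 4730624·419775+419775·4730624 = 3971595379200
k=3:  x_3 = 4730624·44757606858751+127·419775·3971595379200 = 423462818377139450624,  y_3 = 4730624·3971595379200+419775·44757606858751 = 37576248838264821825
k=4:  x_4 = 4730624·423462818377139450624+127·419775·37576248838264821825 = 4006486743445029115330560001,  y_4 = 4730624·37576248838264821825+419775·423462818377139450624 = 355518209168531397366758400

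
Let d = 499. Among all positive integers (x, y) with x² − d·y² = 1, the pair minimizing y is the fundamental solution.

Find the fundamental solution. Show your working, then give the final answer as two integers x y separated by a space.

[22; 2,1,21,1,2,44] for √499; ℓ=6 ⇒ convergent index 5
i=0: a=22 ⇒ p=22, q=1
i=1: a=2 ⇒ p=45, q=2
i=2: a=1 ⇒ p=67, q=3
…
i=4: a=1 ⇒ p=1519, q=68
i=5: a=2 ⇒ p=4490, q=201
fundamental: x₁=4490, y₁=201  (since 20160100 − 499·40401 = 1)

4490 201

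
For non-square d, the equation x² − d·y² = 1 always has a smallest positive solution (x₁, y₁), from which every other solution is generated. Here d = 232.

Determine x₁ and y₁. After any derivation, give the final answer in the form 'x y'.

19603 1287

√232 = [15; 4,3,7,3,4,30, …], period ℓ=6 (even) → k=5
step 0: (15, 1)  from 15·(1,0) + (0,1)
…
step 2: (198, 13)  from 3·(61,4) + (15,1)
step 3: (1447, 95)  from 7·(198,13) + (61,4)
step 4: (4539, 298)  from 3·(1447,95) + (198,13)
step 5: (19603, 1287)  from 4·(4539,298) + (1447,95)
fundamental: x₁=19603, y₁=1287  (since 384277609 − 232·1656369 = 1)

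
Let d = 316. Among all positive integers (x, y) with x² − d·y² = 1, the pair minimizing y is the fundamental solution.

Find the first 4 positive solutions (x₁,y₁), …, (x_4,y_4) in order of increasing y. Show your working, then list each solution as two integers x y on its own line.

12799 720
327628801 18430560
8386642035199 471785474160
214681262489395201 12076764549117120

[17; 1,3,2,8,2,3,1,34] for √316; ℓ=8 ⇒ convergent index 7
step 0: (17, 1)  from 17·(1,0) + (0,1)
…
step 3: (160, 9)  from 2·(71,4) + (18,1)
step 4: (1351, 76)  from 8·(160,9) + (71,4)
…
step 6: (9937, 559)  from 3·(2862,161) + (1351,76)
step 7: (12799, 720)  from 1·(9937,559) + (2862,161)
fundamental: x₁=12799, y₁=720  (since 163814401 − 316·518400 = 1)
(12799+720√316)^2 = 327628801 + 18430560√316
(12799+720√316)^3 = 8386642035199 + 471785474160√316
(12799+720√316)^4 = 214681262489395201 + 12076764549117120√316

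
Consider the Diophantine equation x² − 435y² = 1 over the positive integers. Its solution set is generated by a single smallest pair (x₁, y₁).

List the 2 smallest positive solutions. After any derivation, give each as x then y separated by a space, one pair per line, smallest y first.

146 7
42631 2044

d=435: √d = [20; 1,5,1,40] (ℓ=4, even), read p_3/q_3
a_0=20:  p_0=20·1+0=20,  q_0=20·0+1=1
a_1=1:  p_1=1·20+1=21,  q_1=1·1+0=1
a_2=5:  p_2=5·21+20=125,  q_2=5·1+1=6
a_3=1:  p_3=1·125+21=146,  q_3=1·6+1=7
fundamental: x₁=146, y₁=7  (since 21316 − 435·49 = 1)
(x_2, y_2) = (146·146 + 435·7·7, 146·7 + 7·146) = (42631, 2044)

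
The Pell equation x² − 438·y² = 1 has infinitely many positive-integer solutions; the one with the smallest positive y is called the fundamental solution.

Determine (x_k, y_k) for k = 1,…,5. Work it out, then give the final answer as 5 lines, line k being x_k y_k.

[20; 1,12,1,40] for √438; ℓ=4 ⇒ convergent index 3
k=0  a_k=20  p_k/q_k = 20/1
…
k=2  a_k=12  p_k/q_k = 272/13
k=3  a_k=1  p_k/q_k = 293/14
→ (293, 14).  Check: 293²=85849, 438·14²=85848, difference 1.
(293+14√438)^2 = 171697 + 8204√438
(293+14√438)^3 = 100614149 + 4807530√438
(293+14√438)^4 = 58959719617 + 2817204376√438
(293+14√438)^5 = 34550295081413 + 1650876956806√438

293 14
171697 8204
100614149 4807530
58959719617 2817204376
34550295081413 1650876956806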